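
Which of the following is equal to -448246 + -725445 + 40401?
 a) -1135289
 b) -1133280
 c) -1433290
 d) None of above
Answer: d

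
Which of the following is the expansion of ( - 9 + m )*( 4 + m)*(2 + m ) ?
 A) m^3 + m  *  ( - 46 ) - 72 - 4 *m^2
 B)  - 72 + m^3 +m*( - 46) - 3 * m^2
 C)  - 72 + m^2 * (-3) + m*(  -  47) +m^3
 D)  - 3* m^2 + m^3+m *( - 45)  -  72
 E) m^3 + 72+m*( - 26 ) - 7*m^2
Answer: B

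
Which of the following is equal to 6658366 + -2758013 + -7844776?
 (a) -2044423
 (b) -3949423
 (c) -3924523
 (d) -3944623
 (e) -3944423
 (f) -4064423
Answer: e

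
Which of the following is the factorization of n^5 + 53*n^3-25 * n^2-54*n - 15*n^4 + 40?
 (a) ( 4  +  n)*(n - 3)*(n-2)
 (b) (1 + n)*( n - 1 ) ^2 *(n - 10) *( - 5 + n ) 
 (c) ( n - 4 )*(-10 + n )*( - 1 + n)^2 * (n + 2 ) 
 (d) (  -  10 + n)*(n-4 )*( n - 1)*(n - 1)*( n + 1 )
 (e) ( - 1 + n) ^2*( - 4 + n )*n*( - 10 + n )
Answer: d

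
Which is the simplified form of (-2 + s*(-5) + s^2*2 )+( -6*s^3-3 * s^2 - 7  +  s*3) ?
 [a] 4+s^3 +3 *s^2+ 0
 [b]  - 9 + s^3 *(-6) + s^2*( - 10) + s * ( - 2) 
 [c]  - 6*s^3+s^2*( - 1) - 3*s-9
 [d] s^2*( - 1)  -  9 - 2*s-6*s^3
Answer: d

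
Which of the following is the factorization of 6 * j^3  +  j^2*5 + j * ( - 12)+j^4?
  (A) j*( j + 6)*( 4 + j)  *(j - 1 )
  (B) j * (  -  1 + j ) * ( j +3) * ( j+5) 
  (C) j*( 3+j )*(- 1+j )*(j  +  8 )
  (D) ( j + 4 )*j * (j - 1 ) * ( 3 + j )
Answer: D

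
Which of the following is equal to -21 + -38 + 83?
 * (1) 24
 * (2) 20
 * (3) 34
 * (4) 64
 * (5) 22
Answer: 1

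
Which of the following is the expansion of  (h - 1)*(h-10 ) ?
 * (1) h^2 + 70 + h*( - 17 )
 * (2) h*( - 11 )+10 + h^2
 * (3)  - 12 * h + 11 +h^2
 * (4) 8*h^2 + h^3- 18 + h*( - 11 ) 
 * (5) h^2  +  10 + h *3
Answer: 2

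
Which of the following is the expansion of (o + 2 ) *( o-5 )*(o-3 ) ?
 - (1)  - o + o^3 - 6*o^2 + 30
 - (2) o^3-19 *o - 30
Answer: 1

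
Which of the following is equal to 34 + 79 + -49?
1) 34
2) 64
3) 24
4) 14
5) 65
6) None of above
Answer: 2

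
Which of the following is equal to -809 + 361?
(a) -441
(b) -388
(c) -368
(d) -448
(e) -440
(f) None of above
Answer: d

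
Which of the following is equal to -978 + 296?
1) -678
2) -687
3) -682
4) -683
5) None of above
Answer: 3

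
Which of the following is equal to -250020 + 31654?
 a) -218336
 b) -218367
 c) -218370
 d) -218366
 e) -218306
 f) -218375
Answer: d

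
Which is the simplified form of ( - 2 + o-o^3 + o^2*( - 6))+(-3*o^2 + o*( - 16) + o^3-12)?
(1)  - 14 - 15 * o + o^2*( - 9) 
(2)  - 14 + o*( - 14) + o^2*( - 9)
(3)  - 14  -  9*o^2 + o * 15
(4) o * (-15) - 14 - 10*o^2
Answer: 1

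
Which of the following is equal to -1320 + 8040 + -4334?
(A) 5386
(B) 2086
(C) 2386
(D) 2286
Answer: C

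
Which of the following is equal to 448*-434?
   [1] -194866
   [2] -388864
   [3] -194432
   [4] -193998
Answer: 3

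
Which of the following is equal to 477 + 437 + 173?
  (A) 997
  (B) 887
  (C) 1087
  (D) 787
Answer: C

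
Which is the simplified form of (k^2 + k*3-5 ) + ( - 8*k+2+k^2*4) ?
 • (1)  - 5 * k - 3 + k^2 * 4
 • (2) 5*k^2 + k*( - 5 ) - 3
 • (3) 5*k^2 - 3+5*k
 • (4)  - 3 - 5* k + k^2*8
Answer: 2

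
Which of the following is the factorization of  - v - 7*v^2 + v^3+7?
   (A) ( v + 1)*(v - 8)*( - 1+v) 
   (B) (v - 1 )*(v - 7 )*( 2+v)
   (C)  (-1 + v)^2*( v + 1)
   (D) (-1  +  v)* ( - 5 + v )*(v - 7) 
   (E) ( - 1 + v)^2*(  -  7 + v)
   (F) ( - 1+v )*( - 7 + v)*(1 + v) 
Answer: F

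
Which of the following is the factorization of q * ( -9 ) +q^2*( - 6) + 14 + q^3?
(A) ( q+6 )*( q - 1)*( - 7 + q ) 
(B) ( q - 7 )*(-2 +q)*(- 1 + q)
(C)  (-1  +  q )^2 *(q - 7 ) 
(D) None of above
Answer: D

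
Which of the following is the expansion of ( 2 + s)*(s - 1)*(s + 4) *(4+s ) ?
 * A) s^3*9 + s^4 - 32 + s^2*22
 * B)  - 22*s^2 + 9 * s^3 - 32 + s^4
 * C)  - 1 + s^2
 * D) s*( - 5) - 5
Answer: A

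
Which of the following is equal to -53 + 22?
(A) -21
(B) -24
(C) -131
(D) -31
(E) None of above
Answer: D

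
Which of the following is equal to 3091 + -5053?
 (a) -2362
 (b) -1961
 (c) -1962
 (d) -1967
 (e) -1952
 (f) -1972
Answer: c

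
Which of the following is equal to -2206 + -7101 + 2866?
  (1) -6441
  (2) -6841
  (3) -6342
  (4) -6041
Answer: 1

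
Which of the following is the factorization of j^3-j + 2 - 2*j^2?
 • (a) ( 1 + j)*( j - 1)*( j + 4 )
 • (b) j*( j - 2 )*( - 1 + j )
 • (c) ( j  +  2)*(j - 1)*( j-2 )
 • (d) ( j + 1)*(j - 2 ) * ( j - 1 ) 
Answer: d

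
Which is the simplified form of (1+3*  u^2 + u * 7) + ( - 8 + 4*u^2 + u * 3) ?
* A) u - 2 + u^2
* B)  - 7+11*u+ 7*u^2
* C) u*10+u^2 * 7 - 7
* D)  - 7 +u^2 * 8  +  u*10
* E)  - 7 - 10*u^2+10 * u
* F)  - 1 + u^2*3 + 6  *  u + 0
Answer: C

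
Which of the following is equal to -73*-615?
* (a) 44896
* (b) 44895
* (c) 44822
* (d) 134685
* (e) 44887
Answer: b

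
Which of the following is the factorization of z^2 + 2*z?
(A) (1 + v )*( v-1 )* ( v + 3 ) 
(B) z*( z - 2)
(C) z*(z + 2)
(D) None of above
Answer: C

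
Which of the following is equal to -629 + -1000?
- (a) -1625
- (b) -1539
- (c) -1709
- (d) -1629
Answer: d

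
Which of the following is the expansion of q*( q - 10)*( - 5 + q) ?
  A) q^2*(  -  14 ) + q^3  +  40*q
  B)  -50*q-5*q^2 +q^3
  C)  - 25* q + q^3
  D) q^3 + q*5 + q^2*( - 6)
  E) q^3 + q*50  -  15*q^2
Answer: E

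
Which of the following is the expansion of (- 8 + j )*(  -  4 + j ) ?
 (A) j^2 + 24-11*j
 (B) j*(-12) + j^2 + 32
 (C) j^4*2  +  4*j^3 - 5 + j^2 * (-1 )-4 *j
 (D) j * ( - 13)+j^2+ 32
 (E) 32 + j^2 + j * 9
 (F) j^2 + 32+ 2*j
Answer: B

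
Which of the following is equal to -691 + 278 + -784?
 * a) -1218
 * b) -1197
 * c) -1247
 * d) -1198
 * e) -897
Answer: b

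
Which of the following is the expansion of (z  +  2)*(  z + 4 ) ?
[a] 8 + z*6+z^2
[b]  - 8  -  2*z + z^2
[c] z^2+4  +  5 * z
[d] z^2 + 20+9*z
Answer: a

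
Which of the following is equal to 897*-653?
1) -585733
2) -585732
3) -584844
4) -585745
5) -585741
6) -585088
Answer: 5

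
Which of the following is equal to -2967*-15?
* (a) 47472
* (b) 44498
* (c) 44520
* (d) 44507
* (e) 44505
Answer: e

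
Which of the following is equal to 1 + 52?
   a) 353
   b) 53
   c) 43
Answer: b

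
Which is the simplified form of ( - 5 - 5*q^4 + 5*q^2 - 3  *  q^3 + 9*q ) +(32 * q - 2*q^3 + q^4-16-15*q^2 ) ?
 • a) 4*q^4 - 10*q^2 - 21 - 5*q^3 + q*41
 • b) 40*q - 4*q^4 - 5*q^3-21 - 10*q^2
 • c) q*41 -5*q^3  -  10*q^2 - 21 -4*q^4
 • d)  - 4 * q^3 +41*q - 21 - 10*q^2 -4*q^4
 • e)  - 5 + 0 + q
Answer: c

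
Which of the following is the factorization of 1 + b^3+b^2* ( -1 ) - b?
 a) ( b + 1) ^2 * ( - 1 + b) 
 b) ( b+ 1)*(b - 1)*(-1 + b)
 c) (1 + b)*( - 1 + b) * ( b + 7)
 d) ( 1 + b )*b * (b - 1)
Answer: b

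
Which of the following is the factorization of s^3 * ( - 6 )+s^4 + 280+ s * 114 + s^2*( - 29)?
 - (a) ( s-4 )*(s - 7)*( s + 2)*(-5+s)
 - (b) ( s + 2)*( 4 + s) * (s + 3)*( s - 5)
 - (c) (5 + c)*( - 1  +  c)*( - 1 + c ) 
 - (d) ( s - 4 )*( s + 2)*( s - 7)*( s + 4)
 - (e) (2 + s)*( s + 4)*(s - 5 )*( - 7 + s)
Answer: e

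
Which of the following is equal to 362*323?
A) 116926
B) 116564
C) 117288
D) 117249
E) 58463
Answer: A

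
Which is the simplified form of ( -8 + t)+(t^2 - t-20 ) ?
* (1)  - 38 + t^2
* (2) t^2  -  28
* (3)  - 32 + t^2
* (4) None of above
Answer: 2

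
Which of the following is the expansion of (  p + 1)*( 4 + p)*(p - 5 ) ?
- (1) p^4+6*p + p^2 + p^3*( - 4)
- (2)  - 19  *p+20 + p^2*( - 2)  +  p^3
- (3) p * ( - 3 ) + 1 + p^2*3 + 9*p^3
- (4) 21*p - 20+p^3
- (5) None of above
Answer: 5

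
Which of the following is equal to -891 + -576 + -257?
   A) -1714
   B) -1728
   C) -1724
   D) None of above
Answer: C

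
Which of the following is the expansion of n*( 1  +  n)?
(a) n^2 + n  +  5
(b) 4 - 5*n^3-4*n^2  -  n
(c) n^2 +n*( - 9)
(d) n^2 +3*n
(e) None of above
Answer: e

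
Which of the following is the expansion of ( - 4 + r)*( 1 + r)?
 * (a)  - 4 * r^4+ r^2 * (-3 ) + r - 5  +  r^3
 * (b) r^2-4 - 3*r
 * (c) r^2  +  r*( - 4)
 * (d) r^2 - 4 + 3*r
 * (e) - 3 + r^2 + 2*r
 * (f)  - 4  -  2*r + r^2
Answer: b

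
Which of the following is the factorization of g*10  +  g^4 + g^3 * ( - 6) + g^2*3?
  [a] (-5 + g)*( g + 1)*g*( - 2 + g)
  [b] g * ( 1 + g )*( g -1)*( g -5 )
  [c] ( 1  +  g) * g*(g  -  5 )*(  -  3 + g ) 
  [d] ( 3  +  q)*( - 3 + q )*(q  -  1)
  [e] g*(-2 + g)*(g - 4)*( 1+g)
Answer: a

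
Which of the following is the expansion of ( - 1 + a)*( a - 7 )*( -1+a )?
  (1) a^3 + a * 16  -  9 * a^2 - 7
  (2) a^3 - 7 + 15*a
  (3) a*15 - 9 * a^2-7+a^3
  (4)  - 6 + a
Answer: 3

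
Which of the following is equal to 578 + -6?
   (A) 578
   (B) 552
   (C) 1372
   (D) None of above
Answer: D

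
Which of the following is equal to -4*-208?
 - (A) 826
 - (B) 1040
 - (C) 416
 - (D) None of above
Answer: D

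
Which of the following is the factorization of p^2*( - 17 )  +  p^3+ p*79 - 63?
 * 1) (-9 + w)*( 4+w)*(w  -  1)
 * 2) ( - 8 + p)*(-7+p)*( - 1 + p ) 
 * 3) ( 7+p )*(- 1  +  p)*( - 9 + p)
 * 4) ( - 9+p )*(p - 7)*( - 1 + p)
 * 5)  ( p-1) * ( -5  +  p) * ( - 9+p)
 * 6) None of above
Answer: 4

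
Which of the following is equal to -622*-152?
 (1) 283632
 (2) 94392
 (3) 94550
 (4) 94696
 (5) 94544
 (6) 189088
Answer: 5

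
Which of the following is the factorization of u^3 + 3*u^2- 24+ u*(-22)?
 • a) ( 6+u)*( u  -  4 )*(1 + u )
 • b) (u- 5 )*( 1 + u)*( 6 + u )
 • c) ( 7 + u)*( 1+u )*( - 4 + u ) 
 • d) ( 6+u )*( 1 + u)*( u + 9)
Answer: a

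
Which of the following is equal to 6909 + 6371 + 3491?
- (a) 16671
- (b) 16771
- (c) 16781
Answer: b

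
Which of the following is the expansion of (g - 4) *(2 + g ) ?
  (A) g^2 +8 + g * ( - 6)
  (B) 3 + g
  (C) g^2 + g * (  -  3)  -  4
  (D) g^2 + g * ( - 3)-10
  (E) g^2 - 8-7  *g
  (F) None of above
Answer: F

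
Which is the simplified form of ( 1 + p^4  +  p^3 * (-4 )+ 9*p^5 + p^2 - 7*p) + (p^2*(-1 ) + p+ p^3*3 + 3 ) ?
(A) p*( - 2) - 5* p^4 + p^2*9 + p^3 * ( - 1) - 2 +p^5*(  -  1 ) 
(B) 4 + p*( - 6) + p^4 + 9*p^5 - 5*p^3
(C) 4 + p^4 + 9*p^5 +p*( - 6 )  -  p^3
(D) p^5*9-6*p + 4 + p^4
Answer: C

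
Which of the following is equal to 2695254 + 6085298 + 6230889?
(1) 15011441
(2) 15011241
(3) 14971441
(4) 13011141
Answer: 1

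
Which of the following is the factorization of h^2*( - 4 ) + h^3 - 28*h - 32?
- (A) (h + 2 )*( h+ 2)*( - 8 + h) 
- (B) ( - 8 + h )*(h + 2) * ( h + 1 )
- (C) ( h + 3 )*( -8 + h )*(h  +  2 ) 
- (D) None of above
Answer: A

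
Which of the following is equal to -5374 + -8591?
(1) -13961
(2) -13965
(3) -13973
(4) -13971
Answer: 2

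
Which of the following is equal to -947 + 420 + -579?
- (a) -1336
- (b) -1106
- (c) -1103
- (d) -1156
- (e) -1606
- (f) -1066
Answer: b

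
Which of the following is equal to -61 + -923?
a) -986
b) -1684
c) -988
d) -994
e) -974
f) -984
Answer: f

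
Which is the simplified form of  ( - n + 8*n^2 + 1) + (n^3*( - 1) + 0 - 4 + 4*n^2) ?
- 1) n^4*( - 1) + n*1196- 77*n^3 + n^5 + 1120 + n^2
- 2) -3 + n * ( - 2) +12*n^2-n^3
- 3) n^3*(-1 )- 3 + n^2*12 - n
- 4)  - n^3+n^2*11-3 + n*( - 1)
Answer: 3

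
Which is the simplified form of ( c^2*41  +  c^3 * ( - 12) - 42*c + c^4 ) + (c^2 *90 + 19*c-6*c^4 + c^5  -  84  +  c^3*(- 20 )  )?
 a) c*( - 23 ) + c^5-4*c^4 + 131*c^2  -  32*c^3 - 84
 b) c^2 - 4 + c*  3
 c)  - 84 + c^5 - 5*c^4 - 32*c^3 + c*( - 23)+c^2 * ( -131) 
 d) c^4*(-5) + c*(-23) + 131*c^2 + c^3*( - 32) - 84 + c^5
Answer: d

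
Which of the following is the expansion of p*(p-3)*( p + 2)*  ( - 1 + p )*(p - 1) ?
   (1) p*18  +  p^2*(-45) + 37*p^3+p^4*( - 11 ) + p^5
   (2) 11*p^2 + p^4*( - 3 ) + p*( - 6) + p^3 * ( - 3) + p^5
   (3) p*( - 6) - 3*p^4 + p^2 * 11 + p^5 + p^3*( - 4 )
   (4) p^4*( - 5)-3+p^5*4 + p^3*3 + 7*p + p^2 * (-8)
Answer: 2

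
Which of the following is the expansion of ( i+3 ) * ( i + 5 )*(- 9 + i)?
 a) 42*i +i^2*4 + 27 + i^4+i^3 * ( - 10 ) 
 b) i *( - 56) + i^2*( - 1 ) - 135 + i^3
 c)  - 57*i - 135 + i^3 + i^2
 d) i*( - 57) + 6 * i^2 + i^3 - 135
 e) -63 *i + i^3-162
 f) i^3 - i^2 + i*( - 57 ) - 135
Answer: f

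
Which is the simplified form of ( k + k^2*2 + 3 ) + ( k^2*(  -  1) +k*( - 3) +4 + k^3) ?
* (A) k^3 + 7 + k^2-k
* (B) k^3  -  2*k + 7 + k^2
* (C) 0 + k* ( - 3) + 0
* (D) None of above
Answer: B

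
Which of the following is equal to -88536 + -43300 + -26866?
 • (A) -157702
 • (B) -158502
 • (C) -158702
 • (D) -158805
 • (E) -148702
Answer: C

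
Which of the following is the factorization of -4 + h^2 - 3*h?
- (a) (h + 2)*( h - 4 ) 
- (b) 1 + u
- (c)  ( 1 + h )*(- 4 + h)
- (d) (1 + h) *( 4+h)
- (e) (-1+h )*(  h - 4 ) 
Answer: c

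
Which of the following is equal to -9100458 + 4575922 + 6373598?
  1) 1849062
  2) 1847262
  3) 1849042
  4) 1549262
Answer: 1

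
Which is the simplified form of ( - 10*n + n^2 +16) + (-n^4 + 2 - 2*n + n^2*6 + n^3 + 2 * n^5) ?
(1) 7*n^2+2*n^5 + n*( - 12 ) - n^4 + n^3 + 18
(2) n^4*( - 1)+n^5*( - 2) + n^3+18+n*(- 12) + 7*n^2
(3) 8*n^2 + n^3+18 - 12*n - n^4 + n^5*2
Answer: 1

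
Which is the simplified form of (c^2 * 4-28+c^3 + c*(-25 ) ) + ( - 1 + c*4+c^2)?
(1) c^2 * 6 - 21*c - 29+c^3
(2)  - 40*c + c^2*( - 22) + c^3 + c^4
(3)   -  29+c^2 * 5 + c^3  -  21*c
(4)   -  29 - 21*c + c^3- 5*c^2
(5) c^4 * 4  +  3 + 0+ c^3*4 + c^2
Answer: 3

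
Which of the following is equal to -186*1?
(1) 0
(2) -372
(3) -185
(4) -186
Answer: 4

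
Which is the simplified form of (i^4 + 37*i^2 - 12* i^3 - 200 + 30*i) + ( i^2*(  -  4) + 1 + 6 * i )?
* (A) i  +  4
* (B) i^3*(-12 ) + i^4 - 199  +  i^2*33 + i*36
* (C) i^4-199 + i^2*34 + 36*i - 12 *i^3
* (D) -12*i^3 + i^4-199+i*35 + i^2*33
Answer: B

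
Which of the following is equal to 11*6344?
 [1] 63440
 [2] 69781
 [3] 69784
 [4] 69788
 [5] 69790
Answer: 3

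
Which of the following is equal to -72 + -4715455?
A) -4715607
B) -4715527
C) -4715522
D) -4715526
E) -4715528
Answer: B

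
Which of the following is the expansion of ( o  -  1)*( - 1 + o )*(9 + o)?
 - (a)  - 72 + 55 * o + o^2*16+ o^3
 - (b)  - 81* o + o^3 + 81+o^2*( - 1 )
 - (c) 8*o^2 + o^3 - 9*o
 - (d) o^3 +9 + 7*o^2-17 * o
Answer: d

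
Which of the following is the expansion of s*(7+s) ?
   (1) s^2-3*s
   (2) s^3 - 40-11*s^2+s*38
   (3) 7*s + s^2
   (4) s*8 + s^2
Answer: 3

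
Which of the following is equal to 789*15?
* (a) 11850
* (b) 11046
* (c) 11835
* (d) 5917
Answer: c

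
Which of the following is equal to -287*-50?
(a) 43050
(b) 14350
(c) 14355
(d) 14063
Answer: b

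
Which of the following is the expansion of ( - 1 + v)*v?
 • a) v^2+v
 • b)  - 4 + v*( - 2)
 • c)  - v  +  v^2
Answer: c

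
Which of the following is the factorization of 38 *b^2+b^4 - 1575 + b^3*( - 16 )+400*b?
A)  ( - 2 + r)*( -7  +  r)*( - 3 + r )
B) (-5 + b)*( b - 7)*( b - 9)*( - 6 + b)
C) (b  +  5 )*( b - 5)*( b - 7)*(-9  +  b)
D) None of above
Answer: C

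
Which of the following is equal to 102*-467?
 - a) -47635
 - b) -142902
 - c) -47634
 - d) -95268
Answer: c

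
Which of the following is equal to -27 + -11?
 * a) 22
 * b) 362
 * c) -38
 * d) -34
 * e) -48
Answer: c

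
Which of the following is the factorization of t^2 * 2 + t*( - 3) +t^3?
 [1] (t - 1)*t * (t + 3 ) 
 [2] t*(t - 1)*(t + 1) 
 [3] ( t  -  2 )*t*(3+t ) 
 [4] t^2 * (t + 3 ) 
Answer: 1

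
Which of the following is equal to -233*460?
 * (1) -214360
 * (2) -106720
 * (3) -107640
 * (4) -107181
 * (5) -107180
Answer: 5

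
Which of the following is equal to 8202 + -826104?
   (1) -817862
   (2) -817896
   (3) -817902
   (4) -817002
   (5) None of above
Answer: 3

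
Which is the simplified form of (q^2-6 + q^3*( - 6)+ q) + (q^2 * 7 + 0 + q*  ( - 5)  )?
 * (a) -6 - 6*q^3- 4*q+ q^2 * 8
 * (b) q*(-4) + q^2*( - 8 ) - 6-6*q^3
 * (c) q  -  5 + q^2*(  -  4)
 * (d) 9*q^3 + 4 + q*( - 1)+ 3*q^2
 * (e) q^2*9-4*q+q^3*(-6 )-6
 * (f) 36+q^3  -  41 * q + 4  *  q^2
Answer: a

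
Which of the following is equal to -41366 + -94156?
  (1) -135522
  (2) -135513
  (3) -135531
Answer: 1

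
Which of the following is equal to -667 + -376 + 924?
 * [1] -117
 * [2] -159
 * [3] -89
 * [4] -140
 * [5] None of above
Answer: 5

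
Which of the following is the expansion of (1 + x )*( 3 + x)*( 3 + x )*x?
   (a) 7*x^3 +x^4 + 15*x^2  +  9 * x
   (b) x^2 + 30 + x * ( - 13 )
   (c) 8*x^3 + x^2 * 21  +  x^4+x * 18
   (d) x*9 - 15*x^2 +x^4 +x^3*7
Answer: a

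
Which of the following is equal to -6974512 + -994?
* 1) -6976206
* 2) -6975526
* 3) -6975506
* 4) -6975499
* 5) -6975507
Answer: 3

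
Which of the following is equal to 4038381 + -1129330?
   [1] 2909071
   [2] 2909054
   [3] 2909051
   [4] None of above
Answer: 3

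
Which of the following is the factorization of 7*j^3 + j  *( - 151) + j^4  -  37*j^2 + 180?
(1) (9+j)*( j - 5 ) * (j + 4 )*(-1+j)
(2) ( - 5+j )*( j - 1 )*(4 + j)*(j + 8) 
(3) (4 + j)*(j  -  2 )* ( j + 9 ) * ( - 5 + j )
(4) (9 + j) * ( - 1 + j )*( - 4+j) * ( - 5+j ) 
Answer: 1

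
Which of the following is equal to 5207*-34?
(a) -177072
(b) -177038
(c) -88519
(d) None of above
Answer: b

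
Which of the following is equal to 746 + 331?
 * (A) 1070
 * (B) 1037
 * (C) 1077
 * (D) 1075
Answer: C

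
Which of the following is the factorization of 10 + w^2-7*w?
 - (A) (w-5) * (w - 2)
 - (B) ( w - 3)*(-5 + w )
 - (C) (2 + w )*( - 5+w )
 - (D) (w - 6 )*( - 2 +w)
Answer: A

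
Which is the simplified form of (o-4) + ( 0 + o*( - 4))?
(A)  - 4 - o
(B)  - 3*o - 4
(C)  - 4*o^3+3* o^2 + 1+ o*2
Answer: B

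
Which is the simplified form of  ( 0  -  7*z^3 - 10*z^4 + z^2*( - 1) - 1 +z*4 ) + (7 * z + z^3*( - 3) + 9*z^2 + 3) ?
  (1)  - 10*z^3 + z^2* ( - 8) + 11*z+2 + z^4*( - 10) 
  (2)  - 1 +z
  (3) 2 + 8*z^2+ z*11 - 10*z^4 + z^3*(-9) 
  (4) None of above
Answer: 4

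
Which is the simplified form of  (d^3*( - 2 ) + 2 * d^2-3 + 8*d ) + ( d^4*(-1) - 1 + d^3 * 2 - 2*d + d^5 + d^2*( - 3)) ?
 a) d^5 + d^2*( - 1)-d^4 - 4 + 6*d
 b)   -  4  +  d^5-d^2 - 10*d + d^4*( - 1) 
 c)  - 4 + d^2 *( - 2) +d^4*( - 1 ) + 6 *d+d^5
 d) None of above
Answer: a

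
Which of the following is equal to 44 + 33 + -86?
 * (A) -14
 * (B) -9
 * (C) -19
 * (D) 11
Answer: B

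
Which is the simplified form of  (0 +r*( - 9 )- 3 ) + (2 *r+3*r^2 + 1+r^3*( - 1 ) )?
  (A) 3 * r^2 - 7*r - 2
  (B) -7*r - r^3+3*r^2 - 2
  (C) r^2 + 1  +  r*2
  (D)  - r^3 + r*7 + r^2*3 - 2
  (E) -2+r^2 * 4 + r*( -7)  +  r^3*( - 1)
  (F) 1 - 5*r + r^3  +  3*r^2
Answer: B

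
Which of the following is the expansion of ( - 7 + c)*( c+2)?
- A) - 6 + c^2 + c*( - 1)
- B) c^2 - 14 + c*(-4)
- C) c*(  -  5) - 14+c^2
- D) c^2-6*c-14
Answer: C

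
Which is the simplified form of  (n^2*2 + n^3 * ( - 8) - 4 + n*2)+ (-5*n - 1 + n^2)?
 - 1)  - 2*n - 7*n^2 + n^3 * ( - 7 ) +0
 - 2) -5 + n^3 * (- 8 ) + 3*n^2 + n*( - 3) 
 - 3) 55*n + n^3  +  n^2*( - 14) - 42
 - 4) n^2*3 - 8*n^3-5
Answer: 2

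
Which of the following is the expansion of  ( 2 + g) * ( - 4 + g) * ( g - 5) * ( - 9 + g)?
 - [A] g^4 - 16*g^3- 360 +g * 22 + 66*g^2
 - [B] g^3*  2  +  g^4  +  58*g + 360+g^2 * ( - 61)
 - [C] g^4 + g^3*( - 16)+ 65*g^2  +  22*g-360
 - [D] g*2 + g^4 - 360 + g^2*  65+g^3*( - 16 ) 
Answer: C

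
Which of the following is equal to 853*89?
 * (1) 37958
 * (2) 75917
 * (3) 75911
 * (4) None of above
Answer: 2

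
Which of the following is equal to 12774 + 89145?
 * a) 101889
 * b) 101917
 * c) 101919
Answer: c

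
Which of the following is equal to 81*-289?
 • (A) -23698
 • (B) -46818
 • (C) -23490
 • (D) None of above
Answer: D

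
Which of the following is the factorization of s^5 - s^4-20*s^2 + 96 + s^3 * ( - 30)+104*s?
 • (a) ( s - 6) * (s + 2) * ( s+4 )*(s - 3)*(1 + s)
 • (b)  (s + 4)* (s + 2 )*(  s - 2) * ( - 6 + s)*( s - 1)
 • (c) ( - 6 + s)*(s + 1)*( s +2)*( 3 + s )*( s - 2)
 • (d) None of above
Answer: d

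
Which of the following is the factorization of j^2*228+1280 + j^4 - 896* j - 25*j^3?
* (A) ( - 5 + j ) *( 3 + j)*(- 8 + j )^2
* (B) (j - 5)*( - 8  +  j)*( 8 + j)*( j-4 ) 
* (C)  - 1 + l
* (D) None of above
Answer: D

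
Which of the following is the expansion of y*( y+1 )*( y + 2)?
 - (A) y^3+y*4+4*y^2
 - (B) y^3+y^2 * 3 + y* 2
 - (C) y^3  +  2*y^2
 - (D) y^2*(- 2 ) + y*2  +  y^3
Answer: B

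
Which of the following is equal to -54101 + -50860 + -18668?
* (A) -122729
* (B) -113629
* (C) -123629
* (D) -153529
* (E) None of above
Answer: C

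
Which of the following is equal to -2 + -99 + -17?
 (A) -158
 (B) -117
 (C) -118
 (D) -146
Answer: C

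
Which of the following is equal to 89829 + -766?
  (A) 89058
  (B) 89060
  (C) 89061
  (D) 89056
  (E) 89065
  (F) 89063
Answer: F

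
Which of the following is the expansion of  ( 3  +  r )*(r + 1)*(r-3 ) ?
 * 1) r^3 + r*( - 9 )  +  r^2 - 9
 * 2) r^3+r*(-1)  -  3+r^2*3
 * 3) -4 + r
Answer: 1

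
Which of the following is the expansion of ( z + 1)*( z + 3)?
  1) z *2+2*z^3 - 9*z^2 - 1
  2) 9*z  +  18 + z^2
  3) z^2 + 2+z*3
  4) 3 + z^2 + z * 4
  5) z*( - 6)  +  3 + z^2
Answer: 4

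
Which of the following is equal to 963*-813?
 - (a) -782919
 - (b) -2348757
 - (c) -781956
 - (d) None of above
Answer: a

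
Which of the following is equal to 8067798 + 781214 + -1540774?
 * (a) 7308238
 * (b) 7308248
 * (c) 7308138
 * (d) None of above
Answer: a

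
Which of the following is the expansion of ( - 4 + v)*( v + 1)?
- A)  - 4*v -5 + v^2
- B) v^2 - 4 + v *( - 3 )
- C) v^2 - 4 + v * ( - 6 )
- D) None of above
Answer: B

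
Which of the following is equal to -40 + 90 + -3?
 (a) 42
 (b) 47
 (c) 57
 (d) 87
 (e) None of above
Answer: b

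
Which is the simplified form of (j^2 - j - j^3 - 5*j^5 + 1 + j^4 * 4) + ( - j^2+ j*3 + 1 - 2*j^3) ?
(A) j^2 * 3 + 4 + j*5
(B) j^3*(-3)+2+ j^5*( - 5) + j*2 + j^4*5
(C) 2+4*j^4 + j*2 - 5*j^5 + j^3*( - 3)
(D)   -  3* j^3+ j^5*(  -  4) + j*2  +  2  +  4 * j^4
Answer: C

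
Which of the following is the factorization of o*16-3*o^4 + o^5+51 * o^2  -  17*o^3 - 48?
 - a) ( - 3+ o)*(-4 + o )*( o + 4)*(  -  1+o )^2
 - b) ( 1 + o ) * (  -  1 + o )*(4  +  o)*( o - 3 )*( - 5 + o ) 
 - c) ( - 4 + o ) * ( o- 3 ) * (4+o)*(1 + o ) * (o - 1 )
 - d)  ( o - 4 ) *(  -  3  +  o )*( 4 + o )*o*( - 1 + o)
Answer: c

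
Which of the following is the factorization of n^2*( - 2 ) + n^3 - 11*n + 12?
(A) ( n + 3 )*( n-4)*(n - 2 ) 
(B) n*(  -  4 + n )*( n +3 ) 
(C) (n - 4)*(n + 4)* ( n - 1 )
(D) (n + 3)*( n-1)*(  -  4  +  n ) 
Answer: D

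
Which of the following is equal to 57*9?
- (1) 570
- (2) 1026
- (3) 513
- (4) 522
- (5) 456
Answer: 3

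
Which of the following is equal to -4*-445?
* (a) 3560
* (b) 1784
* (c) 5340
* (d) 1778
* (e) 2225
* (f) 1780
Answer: f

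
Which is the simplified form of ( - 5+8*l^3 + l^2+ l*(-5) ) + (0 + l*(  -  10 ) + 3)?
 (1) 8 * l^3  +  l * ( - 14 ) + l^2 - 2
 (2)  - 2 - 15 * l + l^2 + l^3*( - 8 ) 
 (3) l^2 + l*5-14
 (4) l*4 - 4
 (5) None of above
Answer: 5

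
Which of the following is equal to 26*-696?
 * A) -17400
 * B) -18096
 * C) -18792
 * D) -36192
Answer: B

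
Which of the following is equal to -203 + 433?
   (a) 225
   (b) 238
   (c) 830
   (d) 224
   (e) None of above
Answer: e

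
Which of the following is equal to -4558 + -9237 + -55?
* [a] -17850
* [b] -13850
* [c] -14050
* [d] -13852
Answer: b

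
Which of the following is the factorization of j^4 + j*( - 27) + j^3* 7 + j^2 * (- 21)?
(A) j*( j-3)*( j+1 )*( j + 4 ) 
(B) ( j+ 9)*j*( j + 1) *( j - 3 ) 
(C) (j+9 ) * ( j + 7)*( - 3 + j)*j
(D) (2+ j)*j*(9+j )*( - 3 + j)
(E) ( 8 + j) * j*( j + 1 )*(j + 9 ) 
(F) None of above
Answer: B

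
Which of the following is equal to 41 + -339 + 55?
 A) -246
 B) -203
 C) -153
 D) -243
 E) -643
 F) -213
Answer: D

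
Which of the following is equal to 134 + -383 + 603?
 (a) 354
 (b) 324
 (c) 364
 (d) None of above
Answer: a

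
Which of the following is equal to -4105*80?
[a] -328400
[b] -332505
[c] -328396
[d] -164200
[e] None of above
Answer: a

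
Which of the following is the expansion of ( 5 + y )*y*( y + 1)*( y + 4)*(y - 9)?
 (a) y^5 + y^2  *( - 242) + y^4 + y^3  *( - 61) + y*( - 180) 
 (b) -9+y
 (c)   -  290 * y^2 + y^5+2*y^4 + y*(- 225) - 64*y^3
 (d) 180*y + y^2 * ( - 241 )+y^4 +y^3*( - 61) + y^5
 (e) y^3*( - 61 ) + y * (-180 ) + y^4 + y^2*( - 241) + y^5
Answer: e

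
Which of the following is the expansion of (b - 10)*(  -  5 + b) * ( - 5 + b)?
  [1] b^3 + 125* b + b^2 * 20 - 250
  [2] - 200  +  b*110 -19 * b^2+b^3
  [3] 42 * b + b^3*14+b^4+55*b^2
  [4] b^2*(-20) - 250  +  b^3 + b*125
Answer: 4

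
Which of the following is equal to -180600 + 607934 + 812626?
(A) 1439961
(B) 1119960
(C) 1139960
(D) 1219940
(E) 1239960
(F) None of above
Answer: E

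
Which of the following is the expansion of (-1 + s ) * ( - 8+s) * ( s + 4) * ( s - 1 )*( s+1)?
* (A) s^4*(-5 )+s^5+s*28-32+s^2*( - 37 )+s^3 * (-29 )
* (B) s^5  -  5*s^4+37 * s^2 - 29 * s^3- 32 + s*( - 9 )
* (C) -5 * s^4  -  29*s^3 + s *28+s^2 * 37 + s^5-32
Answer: C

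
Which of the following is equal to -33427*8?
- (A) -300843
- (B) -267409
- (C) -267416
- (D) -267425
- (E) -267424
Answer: C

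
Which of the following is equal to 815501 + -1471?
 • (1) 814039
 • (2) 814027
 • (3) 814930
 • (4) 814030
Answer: 4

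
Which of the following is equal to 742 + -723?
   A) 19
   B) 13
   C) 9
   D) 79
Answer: A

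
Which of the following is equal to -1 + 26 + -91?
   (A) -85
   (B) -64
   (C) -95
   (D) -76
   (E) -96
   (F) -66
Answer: F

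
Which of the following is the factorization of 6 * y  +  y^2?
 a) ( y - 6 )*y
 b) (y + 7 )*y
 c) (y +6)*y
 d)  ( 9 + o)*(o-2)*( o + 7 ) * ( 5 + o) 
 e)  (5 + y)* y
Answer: c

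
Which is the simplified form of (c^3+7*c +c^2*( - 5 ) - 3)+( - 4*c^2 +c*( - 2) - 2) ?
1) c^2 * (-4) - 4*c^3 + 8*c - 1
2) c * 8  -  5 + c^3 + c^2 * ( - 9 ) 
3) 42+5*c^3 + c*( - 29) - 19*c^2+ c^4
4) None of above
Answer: 4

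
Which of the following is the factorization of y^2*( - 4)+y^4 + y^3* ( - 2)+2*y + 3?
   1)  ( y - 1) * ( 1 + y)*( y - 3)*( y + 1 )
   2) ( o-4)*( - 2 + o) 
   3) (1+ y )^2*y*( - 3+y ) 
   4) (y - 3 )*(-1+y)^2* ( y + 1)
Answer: 1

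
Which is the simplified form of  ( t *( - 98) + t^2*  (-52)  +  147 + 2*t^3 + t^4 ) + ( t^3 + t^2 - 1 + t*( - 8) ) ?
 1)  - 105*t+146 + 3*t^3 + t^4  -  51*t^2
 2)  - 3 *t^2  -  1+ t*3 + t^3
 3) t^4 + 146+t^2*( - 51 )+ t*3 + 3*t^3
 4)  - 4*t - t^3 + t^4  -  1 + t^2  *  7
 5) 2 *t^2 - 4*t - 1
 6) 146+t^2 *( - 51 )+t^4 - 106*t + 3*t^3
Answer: 6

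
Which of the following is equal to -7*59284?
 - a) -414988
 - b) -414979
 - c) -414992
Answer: a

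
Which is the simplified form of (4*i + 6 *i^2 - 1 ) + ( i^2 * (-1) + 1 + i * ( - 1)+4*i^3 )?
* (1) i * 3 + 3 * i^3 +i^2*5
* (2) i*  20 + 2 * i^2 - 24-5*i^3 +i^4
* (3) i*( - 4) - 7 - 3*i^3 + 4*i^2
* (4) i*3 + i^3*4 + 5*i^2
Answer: 4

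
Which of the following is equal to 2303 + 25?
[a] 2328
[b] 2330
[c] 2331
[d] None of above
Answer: a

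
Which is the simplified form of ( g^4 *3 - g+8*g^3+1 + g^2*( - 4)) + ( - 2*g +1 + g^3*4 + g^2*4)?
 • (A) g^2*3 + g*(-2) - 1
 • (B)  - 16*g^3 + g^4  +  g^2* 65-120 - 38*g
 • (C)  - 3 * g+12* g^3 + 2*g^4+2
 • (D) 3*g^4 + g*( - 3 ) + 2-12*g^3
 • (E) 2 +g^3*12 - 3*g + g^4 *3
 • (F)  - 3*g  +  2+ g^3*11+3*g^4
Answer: E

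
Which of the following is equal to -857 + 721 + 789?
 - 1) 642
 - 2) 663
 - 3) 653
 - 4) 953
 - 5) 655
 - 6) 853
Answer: 3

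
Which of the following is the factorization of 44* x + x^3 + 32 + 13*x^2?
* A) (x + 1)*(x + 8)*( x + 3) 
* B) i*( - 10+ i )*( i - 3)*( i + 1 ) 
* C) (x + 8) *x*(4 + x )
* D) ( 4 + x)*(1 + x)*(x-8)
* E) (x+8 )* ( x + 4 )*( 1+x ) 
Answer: E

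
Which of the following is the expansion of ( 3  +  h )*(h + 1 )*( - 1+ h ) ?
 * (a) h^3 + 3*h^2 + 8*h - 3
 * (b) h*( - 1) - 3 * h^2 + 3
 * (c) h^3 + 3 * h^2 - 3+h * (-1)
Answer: c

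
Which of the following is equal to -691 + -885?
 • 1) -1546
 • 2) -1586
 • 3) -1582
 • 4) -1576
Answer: 4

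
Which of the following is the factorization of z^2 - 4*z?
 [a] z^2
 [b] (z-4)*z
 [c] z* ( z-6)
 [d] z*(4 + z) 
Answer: b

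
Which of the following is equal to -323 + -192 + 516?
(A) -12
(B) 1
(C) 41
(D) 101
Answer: B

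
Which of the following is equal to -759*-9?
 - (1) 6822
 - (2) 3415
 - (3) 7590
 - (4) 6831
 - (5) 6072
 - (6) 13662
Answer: 4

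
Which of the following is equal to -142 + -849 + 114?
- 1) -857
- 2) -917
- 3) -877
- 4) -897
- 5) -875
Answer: 3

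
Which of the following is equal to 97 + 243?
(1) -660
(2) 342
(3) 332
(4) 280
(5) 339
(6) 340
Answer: 6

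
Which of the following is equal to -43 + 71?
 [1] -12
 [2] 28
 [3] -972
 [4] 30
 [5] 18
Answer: 2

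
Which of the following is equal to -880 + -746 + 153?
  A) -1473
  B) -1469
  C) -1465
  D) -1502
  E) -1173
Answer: A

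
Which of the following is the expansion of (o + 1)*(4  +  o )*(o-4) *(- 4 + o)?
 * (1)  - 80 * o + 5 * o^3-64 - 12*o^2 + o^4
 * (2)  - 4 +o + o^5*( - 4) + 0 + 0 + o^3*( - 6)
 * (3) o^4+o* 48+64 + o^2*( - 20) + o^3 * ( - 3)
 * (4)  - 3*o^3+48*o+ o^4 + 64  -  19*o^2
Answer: 3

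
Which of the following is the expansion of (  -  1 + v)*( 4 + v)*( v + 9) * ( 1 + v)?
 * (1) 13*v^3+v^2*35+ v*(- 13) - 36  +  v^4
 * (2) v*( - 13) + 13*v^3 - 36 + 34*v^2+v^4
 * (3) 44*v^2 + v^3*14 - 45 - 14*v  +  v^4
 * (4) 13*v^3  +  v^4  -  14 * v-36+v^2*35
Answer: 1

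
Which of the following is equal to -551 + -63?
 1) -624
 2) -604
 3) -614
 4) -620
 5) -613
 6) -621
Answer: 3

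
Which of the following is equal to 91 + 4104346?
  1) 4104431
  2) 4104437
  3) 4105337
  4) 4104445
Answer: 2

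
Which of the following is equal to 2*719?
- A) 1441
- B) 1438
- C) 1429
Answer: B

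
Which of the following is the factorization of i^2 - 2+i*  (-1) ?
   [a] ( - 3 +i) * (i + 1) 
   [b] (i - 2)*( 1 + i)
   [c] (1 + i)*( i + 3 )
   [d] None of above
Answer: b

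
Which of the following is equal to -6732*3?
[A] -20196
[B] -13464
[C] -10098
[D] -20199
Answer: A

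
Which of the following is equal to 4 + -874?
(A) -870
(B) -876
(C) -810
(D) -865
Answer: A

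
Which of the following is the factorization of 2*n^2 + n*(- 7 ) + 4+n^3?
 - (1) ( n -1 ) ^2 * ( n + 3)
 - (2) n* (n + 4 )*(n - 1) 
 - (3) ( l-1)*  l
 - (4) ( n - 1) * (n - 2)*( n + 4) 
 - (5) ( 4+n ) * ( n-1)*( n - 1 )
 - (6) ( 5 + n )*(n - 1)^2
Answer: 5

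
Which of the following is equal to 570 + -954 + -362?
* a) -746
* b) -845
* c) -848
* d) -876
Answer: a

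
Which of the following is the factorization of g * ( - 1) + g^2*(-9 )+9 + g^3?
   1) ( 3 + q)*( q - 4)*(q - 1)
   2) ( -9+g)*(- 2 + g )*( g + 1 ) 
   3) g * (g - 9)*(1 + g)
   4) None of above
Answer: 4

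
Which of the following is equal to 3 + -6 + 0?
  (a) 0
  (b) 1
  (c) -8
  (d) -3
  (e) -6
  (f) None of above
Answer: d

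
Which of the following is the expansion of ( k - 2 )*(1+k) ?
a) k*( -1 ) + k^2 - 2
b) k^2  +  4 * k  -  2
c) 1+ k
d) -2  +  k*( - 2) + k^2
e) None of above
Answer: a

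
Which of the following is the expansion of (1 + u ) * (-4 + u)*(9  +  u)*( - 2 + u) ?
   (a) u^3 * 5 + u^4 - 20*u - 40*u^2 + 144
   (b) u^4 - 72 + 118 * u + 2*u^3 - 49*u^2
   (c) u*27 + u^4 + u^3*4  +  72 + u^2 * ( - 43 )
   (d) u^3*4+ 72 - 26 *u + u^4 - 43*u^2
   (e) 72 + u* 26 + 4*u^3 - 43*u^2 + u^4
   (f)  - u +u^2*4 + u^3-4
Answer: e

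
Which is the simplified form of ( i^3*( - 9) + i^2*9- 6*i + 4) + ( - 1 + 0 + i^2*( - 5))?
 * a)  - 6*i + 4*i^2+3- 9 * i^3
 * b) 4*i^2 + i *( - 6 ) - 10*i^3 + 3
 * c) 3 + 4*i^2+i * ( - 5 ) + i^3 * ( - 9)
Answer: a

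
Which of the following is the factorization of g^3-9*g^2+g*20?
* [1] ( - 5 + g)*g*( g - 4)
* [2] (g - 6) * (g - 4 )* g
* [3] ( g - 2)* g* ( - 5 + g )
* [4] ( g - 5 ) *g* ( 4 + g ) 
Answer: 1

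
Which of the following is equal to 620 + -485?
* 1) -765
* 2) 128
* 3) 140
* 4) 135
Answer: 4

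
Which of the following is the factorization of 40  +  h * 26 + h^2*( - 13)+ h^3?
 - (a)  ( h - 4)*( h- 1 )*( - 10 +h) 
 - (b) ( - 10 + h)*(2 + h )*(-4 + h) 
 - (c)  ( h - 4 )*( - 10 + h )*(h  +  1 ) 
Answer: c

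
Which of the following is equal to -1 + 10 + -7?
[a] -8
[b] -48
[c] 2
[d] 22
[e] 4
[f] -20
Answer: c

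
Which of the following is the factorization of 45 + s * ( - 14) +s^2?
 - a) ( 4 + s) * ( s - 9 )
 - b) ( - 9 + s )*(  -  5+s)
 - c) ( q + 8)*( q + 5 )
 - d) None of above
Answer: b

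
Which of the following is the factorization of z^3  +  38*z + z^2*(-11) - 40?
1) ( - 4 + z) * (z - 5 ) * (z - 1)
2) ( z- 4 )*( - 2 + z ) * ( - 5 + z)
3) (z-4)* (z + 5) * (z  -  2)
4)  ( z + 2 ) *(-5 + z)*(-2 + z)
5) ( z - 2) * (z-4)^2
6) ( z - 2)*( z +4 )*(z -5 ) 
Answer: 2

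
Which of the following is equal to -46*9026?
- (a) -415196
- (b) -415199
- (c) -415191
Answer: a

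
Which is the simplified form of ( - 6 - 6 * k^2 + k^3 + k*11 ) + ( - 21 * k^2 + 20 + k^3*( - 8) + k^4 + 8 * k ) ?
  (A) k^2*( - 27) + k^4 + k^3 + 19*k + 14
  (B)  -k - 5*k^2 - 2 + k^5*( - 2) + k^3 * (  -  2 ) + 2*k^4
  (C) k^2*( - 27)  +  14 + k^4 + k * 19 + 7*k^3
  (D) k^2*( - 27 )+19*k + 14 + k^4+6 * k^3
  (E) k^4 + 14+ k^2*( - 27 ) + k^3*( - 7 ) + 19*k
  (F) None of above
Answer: E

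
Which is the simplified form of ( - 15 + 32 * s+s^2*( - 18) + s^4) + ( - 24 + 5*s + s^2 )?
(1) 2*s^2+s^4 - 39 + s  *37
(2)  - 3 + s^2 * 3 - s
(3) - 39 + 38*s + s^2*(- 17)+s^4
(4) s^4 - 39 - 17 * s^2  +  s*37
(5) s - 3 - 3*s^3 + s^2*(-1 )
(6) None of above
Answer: 4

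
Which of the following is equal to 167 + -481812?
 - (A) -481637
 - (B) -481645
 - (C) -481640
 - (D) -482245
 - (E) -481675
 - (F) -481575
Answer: B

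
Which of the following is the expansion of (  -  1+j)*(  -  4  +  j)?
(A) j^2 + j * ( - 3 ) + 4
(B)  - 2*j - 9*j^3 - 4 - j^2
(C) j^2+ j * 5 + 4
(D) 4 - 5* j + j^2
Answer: D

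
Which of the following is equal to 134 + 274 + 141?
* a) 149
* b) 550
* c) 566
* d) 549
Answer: d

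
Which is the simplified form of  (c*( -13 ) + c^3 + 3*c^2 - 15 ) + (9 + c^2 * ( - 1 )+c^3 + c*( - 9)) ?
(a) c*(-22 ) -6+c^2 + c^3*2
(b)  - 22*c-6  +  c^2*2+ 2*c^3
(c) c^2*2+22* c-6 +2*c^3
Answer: b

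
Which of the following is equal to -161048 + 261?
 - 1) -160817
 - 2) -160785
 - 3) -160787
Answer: 3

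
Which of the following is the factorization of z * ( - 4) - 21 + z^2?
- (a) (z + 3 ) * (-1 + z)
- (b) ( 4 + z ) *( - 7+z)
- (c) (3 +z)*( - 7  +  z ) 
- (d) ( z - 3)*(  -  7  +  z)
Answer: c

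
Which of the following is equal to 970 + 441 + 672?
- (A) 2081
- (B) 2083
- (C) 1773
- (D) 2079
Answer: B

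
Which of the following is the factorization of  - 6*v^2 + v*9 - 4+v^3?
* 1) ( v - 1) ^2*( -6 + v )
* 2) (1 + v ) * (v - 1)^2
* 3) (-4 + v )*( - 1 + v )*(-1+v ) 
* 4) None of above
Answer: 3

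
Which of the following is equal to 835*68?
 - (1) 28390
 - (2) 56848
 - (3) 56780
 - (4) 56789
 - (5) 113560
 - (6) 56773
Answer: 3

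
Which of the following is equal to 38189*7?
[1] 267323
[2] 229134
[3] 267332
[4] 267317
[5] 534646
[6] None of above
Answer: 1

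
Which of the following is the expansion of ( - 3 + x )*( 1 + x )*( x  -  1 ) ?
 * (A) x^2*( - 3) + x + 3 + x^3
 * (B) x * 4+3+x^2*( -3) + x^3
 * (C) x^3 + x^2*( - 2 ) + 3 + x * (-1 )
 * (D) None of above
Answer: D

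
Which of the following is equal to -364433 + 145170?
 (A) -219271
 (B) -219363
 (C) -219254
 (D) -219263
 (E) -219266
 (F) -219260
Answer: D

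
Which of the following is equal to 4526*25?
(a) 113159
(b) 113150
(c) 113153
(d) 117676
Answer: b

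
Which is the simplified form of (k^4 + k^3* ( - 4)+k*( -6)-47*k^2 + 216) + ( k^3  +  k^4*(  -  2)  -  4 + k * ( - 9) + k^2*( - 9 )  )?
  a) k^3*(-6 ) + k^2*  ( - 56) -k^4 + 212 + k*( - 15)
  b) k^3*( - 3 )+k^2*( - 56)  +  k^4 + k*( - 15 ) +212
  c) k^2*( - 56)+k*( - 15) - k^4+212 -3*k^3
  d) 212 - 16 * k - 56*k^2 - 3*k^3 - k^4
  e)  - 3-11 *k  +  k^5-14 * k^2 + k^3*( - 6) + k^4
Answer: c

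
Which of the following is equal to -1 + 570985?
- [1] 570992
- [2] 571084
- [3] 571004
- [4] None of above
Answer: 4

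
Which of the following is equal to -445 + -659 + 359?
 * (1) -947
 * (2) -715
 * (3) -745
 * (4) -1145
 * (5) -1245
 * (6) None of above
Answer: 3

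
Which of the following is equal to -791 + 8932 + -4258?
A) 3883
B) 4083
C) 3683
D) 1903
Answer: A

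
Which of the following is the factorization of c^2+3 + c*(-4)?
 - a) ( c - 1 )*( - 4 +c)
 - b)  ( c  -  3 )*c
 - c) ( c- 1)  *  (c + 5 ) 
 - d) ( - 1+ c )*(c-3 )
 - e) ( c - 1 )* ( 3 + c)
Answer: d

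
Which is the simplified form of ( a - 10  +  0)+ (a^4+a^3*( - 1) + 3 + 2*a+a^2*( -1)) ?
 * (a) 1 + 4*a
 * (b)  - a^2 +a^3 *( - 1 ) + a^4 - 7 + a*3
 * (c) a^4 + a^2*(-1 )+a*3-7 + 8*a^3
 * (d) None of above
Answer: b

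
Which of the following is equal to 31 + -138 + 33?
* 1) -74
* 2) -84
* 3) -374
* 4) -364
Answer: 1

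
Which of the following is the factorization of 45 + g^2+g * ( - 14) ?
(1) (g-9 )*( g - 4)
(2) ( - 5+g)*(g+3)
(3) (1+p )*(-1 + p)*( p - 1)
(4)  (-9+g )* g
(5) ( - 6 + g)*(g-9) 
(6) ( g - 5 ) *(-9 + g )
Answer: 6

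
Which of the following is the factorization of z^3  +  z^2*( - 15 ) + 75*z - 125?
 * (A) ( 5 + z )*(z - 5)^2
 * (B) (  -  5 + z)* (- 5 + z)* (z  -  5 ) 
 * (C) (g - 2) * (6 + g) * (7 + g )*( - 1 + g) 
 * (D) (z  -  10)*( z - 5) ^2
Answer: B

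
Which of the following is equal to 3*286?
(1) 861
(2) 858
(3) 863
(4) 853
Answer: 2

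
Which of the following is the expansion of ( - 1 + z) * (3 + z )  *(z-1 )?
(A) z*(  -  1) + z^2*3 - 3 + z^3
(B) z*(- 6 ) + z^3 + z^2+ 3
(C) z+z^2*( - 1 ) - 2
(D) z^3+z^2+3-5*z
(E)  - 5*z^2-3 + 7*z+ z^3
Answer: D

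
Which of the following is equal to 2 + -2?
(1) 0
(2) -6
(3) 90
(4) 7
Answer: 1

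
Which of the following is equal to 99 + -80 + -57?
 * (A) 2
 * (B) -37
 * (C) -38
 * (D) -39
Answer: C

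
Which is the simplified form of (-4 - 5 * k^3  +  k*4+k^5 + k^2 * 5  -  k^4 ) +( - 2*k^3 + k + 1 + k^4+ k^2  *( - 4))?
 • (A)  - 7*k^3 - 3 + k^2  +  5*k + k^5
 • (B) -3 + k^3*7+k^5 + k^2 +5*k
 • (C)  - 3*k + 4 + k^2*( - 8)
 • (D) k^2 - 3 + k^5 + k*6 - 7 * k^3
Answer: A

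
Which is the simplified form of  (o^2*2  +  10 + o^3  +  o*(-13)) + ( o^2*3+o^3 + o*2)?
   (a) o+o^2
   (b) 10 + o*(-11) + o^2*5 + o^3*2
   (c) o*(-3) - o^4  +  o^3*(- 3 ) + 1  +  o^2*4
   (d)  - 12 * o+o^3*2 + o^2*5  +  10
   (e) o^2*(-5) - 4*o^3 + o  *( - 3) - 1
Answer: b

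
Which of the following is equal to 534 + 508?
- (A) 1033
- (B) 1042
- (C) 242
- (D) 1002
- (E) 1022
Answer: B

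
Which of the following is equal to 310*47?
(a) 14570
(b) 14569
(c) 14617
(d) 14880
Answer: a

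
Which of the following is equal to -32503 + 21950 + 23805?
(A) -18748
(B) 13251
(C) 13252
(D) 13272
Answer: C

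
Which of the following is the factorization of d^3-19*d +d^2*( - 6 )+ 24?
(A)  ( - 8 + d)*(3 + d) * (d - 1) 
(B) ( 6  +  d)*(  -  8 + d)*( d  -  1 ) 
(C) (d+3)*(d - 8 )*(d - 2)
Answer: A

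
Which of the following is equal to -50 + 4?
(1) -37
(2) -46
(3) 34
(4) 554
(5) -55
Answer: 2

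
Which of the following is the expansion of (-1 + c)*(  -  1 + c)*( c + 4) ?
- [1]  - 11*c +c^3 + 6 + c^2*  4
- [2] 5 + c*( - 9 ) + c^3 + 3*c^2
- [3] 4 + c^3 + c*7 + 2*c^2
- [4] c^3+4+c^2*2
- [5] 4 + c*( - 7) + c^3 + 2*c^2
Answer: 5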